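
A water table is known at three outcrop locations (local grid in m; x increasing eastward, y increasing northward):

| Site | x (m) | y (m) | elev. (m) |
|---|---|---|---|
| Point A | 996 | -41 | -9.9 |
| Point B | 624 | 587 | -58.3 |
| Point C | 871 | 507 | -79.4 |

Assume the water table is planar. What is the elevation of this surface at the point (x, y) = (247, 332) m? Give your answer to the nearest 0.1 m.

Let the plane be z = a·x + b·y + c.
Point B−Point A: −372a + 628b = −48.4;  Point C−Point A: −125a + 548b = −69.5.
Solving gives a = −0.13659, b = −0.15798.
Then c = -9.9 − a·996 − b·-41 = 119.67.
At (247, 332): z = −33.7 − 52.5 + 119.67 = 33.5 m.

33.5 m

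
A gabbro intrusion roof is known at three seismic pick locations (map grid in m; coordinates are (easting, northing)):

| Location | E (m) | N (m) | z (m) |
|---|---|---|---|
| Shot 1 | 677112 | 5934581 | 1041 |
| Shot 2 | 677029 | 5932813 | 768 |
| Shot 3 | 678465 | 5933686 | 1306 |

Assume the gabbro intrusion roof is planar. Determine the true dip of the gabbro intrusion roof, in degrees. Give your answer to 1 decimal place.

17.8°

Let the plane be z = a·E + b·N + c.
Shot 2−Shot 1: −83a − 1768b = −273;  Shot 3−Shot 1: 1353a − 895b = 265.
Solving gives a = 0.28903, b = 0.14084.
Gradient magnitude |∇z| = √(a² + b²) = √(0.08354 + 0.01984) = 0.32152.
True dip = arctan(0.32152) = 17.8°, dipping toward WSW (azimuth ≈ 244°).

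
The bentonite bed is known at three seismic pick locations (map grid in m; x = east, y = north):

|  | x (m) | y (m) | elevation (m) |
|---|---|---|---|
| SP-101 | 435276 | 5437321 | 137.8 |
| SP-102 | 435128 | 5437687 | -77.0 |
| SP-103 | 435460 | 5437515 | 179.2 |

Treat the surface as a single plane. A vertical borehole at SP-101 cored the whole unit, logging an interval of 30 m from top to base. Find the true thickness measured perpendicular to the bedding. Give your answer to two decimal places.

Two edge vectors: SP-101→SP-102 = (-148, 366, -214.8), SP-101→SP-103 = (184, 194, 41.4).
Normal n = (SP-101→SP-102) × (SP-101→SP-103) = (56823.6, -33396, -96056).
So ∂z/∂x = −n_x/n_z = 0.59157 and ∂z/∂y = −n_y/n_z = −0.34767.
|∇z| = √(a²+b²) = 0.68617, so dip δ = arctan(0.68617) = 34.46°.
True thickness = vertical thickness × cos δ = 30 × cos 34.46° = 24.74 m.

24.74 m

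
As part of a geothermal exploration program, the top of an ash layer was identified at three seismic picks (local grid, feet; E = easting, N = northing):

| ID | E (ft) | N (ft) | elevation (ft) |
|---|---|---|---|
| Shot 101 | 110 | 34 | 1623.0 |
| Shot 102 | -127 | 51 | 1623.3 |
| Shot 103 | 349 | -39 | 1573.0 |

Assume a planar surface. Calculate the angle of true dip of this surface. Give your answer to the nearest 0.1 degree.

41.7°

Two edge vectors: Shot 101→Shot 102 = (-237, 17, 0.3), Shot 101→Shot 103 = (239, -73, -50).
Normal n = (Shot 101→Shot 102) × (Shot 101→Shot 103) = (-828.1, -11778.3, 13238).
So ∂z/∂E = −n_x/n_z = 0.06255 and ∂z/∂N = −n_y/n_z = 0.88973.
Gradient magnitude |∇z| = √(a² + b²) = √(0.00391 + 0.79163) = 0.89193.
True dip = arctan(0.89193) = 41.7°, dipping toward S (azimuth ≈ 184°).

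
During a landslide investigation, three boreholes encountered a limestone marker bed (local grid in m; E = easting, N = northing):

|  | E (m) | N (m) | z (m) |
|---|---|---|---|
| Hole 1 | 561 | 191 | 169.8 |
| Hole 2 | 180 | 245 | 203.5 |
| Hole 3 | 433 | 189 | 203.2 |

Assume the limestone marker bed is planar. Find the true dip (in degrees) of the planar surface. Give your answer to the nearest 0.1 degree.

Two edge vectors: Hole 1→Hole 2 = (-381, 54, 33.7), Hole 1→Hole 3 = (-128, -2, 33.4).
Normal n = (Hole 1→Hole 2) × (Hole 1→Hole 3) = (1871, 8411.8, 7674).
So ∂z/∂E = −n_x/n_z = −0.24381 and ∂z/∂N = −n_y/n_z = −1.09614.
Gradient magnitude |∇z| = √(a² + b²) = √(0.05944 + 1.20153) = 1.12293.
True dip = arctan(1.12293) = 48.3°, dipping toward NNE (azimuth ≈ 013°).

48.3°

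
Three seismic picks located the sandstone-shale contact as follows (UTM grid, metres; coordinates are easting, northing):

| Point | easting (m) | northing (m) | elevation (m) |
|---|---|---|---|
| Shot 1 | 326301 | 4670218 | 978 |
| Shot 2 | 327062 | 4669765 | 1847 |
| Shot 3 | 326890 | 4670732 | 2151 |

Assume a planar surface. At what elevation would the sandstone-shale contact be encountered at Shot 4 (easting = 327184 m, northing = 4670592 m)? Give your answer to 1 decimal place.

Let the plane be z = a·easting + b·northing + c.
Shot 2−Shot 1: 761a − 453b = 869;  Shot 3−Shot 1: 589a + 514b = 1173.
Solving gives a = 1.486440892, b = 0.578767149.
Then c = 978 − a·326301 − b·4670218 = −3187017.91.
At (327184, 4670592): z = 486339.7 + 2703185.2 − 3187017.91 = 2507.0 m.

2507.0 m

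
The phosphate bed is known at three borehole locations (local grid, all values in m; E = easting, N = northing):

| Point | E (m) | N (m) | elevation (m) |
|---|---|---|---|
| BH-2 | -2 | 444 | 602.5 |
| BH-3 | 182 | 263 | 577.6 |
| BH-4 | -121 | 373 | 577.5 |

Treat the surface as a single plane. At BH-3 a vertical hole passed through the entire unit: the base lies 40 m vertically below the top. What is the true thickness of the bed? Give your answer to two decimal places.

Let the plane be z = a·E + b·N + c.
BH-3−BH-2: 184a − 181b = −24.9;  BH-4−BH-2: −119a − 71b = −25.
Solving gives a = 0.07968, b = 0.21857.
|∇z| = √(a²+b²) = 0.23264, so dip δ = arctan(0.23264) = 13.10°.
True thickness = vertical thickness × cos δ = 40 × cos 13.10° = 38.96 m.

38.96 m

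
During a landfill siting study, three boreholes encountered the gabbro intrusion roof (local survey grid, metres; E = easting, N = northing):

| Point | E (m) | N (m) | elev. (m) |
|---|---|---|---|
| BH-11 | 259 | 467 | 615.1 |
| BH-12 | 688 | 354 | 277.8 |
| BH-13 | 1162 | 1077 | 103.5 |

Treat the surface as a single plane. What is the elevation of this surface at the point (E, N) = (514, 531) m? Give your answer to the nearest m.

445 m

Two edge vectors: BH-11→BH-12 = (429, -113, -337.3), BH-11→BH-13 = (903, 610, -511.6).
Normal n = (BH-11→BH-12) × (BH-11→BH-13) = (263563.8, -85105.5, 363729).
So ∂z/∂E = −n_x/n_z = −0.72462 and ∂z/∂N = −n_y/n_z = 0.23398.
Intercept c from BH-11: 615.1 + 187.68 − 109.27 = 693.51.
At (514, 531): z = −372.5 + 124.2 + 693.51 = 445.3 m.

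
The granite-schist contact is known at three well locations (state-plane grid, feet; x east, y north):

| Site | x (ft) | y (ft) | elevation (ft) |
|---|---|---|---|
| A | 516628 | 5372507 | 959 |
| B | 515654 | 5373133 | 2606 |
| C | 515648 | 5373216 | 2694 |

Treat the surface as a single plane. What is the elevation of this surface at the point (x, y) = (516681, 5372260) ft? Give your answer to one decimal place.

Two edge vectors: A→B = (-974, 626, 1647), A→C = (-980, 709, 1735).
Normal n = (A→B) × (A→C) = (-81613, 75830, -77086).
So ∂z/∂x = −n_x/n_z = −1.058726617 and ∂z/∂y = −n_y/n_z = 0.983706510.
Intercept c from A: 959 + 546967.81 − 5284970.11 = −4737043.29.
At (516681, 5372260): z = −547023.9 + 5284727.1 − 4737043.29 = 659.9 ft.

659.9 ft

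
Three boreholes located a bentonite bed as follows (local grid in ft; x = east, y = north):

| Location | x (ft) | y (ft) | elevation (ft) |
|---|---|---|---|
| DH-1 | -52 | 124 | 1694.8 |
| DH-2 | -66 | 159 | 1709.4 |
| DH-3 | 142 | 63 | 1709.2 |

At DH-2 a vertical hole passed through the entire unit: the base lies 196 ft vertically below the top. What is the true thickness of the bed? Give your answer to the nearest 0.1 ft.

170.8 ft

Two edge vectors: DH-1→DH-2 = (-14, 35, 14.6), DH-1→DH-3 = (194, -61, 14.4).
Normal n = (DH-1→DH-2) × (DH-1→DH-3) = (1394.6, 3034, -5936).
So ∂z/∂x = −n_x/n_z = 0.23494 and ∂z/∂y = −n_y/n_z = 0.51112.
|∇z| = √(a²+b²) = 0.56253, so dip δ = arctan(0.56253) = 29.36°.
True thickness = vertical thickness × cos δ = 196 × cos 29.36° = 170.8 ft.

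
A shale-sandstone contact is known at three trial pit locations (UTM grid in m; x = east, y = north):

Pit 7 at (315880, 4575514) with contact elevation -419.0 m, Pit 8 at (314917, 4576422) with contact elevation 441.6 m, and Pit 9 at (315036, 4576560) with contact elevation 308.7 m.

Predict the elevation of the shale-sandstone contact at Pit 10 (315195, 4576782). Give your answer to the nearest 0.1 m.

Let the plane be z = a·x + b·y + c.
Pit 8−Pit 7: −963a + 908b = 860.6;  Pit 9−Pit 7: −844a + 1046b = 727.7.
Solving gives a = −0.993733036, b = −0.106128759.
Then c = -419 − a·315880 − b·4575514 = 799075.01.
At (315195, 4576782): z = −313219.7 − 485728.2 + 799075.01 = 127.1 m.

127.1 m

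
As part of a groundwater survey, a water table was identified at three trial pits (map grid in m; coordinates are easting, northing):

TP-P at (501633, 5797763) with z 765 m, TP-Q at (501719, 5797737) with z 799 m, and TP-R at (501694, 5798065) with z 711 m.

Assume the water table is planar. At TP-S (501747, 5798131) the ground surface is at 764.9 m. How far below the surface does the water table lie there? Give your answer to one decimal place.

52.9 m

Two edge vectors: TP-P→TP-Q = (86, -26, 34), TP-P→TP-R = (61, 302, -54).
Normal n = (TP-P→TP-Q) × (TP-P→TP-R) = (-8864, 6718, 27558).
So ∂z/∂easting = −n_x/n_z = 0.321648886 and ∂z/∂northing = −n_y/n_z = −0.243776762.
Intercept c from TP-P: 765 − 161349.70 + 1413359.89 = 1252775.19.
At (501747, 5798131): z_contact = 161386.36 − 1413449.60 + 1252775.19 = 711.96 m.
Depth below ground = 764.9 − 711.96 = 52.9 m.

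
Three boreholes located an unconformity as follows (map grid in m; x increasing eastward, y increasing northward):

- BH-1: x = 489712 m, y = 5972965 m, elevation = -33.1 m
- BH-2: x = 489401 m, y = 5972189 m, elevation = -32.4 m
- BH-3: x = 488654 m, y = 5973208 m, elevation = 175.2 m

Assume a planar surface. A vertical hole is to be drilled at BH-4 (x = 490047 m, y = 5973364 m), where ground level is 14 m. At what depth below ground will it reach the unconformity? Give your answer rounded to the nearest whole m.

79 m

Let the plane be z = a·x + b·y + c.
BH-2−BH-1: −311a − 776b = 0.7;  BH-3−BH-1: −1058a + 243b = 208.3.
Solving gives a = −0.18047550, b = 0.07142768.
Then c = -33.1 − a·489712 − b·5972965 = −338287.11.
At (490047, 5973364): z_contact = −88441.5 + 426663.5 − 338287.11 = -65.1 m.
Depth below ground = 14 − (-65.1) = 79 m.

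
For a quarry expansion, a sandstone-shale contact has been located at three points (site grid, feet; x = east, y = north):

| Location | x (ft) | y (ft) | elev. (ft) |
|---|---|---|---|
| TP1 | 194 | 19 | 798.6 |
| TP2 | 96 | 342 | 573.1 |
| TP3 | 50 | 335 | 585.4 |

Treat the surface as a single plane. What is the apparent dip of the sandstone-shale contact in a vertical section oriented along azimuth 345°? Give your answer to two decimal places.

Let the plane be z = a·x + b·y + c.
TP2−TP1: −98a + 323b = −225.5;  TP3−TP1: −144a + 316b = −213.2.
Solving gives a = −0.15404, b = −0.74488.
Unit vector along 345° is (sin 345°, cos 345°) = (-0.2588, 0.9659).
Slope in that direction = a·(-0.2588) + b·(0.9659) = −0.67963.
Apparent dip = arctan|0.67963| = 34.20° (true dip is 37.3°, so apparent ≤ true as expected).

34.20°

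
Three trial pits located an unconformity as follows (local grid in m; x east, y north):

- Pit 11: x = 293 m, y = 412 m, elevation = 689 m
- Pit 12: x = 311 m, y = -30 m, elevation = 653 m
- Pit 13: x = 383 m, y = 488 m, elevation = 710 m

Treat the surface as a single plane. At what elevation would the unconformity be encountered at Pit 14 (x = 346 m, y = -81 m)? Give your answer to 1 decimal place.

Two edge vectors: Pit 11→Pit 12 = (18, -442, -36), Pit 11→Pit 13 = (90, 76, 21).
Normal n = (Pit 11→Pit 12) × (Pit 11→Pit 13) = (-6546, -3618, 41148).
So ∂z/∂x = −n_x/n_z = 0.15908 and ∂z/∂y = −n_y/n_z = 0.08793.
Intercept c from Pit 11: 689 − 46.61 − 36.23 = 606.16.
At (346, -81): z = 55.0 − 7.1 + 606.16 = 654.1 m.

654.1 m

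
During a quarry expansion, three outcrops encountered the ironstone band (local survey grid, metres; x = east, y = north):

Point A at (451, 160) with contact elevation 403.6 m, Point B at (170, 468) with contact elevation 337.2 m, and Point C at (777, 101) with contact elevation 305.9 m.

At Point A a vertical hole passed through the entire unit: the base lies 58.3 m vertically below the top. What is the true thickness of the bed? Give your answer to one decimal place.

Let the plane be z = a·x + b·y + c.
Point B−Point A: −281a + 308b = −66.4;  Point C−Point A: 326a − 59b = −97.7.
Solving gives a = −0.40570, b = −0.58572.
|∇z| = √(a²+b²) = 0.71250, so dip δ = arctan(0.71250) = 35.47°.
True thickness = vertical thickness × cos δ = 58.3 × cos 35.47° = 47.5 m.

47.5 m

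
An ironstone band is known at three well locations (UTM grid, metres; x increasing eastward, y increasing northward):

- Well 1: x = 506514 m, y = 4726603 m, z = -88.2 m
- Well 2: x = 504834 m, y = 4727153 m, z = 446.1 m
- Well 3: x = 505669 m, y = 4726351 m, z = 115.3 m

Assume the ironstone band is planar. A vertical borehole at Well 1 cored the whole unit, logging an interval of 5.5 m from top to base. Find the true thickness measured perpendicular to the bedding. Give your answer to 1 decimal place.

Let the plane be z = a·x + b·y + c.
Well 2−Well 1: −1680a + 550b = 534.3;  Well 3−Well 1: −845a − 252b = 203.5.
Solving gives a = −0.27763, b = 0.12341.
|∇z| = √(a²+b²) = 0.30383, so dip δ = arctan(0.30383) = 16.90°.
True thickness = vertical thickness × cos δ = 5.5 × cos 16.90° = 5.3 m.

5.3 m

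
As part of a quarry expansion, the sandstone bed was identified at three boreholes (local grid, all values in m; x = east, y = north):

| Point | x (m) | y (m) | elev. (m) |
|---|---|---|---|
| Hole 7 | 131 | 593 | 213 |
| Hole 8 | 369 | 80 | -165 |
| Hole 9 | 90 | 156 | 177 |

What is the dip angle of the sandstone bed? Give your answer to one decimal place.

49.9°

Two edge vectors: Hole 7→Hole 8 = (238, -513, -378), Hole 7→Hole 9 = (-41, -437, -36).
Normal n = (Hole 7→Hole 8) × (Hole 7→Hole 9) = (-146718, 24066, -125039).
So ∂z/∂x = −n_x/n_z = −1.17338 and ∂z/∂y = −n_y/n_z = 0.19247.
Gradient magnitude |∇z| = √(a² + b²) = √(1.37682 + 0.03704) = 1.18906.
True dip = arctan(1.18906) = 49.9°, dipping toward E (azimuth ≈ 099°).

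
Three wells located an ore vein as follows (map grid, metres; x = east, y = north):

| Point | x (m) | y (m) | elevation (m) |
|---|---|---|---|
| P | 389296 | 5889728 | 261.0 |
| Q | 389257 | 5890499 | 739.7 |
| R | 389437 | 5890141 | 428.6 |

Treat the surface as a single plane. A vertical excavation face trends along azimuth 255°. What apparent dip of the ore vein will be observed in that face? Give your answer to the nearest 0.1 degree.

Two edge vectors: P→Q = (-39, 771, 478.7), P→R = (141, 413, 167.6).
Normal n = (P→Q) × (P→R) = (-68483.5, 74033.1, -124818).
So ∂z/∂x = −n_x/n_z = −0.54867 and ∂z/∂y = −n_y/n_z = 0.59313.
Unit vector along 255° is (sin 255°, cos 255°) = (-0.9659, -0.2588).
Slope in that direction = a·(-0.9659) + b·(-0.2588) = 0.37646.
Apparent dip = arctan|0.37646| = 20.6° (true dip is 38.9°, so apparent ≤ true as expected).

20.6°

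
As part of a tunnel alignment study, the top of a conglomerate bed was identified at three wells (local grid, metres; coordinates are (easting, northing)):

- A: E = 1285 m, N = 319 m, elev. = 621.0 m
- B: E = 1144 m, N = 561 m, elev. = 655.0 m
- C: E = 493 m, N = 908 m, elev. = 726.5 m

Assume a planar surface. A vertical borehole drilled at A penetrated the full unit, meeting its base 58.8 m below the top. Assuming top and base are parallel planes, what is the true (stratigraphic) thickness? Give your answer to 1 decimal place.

Let the plane be z = a·E + b·N + c.
B−A: −141a + 242b = 34;  C−A: −792a + 589b = 105.5.
Solving gives a = −0.05068, b = 0.11097.
|∇z| = √(a²+b²) = 0.12199, so dip δ = arctan(0.12199) = 6.96°.
True thickness = vertical thickness × cos δ = 58.8 × cos 6.96° = 58.4 m.

58.4 m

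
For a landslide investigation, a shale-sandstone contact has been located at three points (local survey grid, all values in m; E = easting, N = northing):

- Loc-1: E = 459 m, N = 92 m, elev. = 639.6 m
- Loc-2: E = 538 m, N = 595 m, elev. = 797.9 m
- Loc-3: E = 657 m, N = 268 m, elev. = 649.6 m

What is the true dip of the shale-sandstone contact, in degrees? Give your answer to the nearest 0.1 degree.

24.0°

Let the plane be z = a·E + b·N + c.
Loc-2−Loc-1: 79a + 503b = 158.3;  Loc-3−Loc-1: 198a + 176b = 10.
Solving gives a = −0.26643, b = 0.35656.
Gradient magnitude |∇z| = √(a² + b²) = √(0.07099 + 0.12713) = 0.44511.
True dip = arctan(0.44511) = 24.0°, dipping toward SE (azimuth ≈ 143°).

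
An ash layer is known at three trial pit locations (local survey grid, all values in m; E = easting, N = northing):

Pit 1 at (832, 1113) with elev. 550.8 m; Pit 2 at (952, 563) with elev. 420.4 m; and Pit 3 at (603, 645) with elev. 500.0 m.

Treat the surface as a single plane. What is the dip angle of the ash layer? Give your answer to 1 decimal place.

15.0°

Let the plane be z = a·E + b·N + c.
Pit 2−Pit 1: 120a − 550b = −130.4;  Pit 3−Pit 1: −229a − 468b = −50.8.
Solving gives a = −0.18169, b = 0.19745.
Gradient magnitude |∇z| = √(a² + b²) = √(0.03301 + 0.03899) = 0.26832.
True dip = arctan(0.26832) = 15.0°, dipping toward SE (azimuth ≈ 137°).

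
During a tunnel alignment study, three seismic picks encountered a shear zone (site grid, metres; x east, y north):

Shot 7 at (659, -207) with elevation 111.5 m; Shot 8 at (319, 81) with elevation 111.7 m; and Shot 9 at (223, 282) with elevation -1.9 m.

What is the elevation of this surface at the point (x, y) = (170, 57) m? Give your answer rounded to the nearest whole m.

Let the plane be z = a·x + b·y + c.
Shot 8−Shot 7: −340a + 288b = 0.2;  Shot 9−Shot 7: −436a + 489b = −113.4.
Solving gives a = −0.80500, b = −0.94965.
Then c = 111.5 − a·659 − b·-207 = 445.42.
At (170, 57): z = −136.8 − 54.1 + 445.42 = 254.4 m.

254 m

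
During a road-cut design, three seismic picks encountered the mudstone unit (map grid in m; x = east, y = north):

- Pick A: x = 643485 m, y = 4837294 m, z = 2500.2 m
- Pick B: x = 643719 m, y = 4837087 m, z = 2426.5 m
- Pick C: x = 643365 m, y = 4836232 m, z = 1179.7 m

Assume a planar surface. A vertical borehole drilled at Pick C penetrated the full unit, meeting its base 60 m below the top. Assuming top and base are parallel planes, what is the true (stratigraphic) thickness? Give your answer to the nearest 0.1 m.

Let the plane be z = a·x + b·y + c.
Pick B−Pick A: 234a − 207b = −73.7;  Pick C−Pick A: −120a − 1062b = −1320.5.
Solving gives a = 0.71365, b = 1.16277.
|∇z| = √(a²+b²) = 1.36430, so dip δ = arctan(1.36430) = 53.76°.
True thickness = vertical thickness × cos δ = 60 × cos 53.76° = 35.5 m.

35.5 m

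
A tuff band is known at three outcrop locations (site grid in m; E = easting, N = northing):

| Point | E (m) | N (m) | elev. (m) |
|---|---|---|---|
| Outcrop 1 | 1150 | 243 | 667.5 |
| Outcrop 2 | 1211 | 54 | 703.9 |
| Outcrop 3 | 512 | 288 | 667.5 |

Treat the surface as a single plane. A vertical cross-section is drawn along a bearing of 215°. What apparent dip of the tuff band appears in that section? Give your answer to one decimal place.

9.6°

Let the plane be z = a·E + b·N + c.
Outcrop 2−Outcrop 1: 61a − 189b = 36.4;  Outcrop 3−Outcrop 1: −638a + 45b = 0.
Solving gives a = −0.01390, b = −0.19708.
Unit vector along 215° is (sin 215°, cos 215°) = (-0.5736, -0.8192).
Slope in that direction = a·(-0.5736) + b·(-0.8192) = 0.16941.
Apparent dip = arctan|0.16941| = 9.6° (true dip is 11.2°, so apparent ≤ true as expected).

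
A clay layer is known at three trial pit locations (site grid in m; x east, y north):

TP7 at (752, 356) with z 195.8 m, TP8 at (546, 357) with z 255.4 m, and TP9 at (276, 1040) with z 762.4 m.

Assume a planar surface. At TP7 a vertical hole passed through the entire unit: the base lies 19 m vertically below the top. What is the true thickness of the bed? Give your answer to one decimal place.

15.6 m

Let the plane be z = a·x + b·y + c.
TP8−TP7: −206a + 1b = 59.6;  TP9−TP7: −476a + 684b = 566.6.
Solving gives a = −0.28627, b = 0.62915.
|∇z| = √(a²+b²) = 0.69121, so dip δ = arctan(0.69121) = 34.65°.
True thickness = vertical thickness × cos δ = 19 × cos 34.65° = 15.6 m.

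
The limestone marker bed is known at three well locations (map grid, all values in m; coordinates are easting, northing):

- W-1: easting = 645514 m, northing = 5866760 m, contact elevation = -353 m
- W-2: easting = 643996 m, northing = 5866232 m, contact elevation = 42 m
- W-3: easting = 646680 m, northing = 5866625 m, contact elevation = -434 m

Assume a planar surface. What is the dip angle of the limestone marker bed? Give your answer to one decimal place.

23.2°

Two edge vectors: W-1→W-2 = (-1518, -528, 395), W-1→W-3 = (1166, -135, -81).
Normal n = (W-1→W-2) × (W-1→W-3) = (96093, 337612, 820578).
So ∂z/∂easting = −n_x/n_z = −0.11710 and ∂z/∂northing = −n_y/n_z = −0.41143.
Gradient magnitude |∇z| = √(a² + b²) = √(0.01371 + 0.16928) = 0.42777.
True dip = arctan(0.42777) = 23.2°, dipping toward NNE (azimuth ≈ 016°).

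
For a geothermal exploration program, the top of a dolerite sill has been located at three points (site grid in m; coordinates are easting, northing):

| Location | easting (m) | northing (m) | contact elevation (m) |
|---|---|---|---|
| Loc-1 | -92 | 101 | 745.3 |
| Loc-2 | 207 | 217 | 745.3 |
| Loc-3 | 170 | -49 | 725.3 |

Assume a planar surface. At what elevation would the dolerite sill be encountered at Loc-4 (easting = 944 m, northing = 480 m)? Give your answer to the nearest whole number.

Let the plane be z = a·easting + b·northing + c.
Loc-2−Loc-1: 299a + 116b = 0;  Loc-3−Loc-1: 262a − 150b = −20.
Solving gives a = −0.03083, b = 0.07948.
Then c = 745.3 − a·-92 − b·101 = 734.44.
At (944, 480): z = −29.1 + 38.1 + 734.44 = 743.5 m.

743 m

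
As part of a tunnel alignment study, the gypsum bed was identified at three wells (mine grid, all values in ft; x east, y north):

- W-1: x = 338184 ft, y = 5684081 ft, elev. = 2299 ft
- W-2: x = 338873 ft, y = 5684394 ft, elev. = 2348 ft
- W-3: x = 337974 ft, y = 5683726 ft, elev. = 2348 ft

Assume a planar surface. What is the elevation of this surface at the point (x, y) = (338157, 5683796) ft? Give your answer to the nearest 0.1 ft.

Two edge vectors: W-1→W-2 = (689, 313, 49), W-1→W-3 = (-210, -355, 49).
Normal n = (W-1→W-2) × (W-1→W-3) = (32732, -44051, -178865).
So ∂z/∂x = −n_x/n_z = 0.182998351 and ∂z/∂y = −n_y/n_z = −0.246280715.
Intercept c from W-1: 2299 − 61887.11 + 1399879.53 = 1340291.42.
At (338157, 5683796): z = 61882.2 − 1399809.3 + 1340291.42 = 2364.2 ft.

2364.2 ft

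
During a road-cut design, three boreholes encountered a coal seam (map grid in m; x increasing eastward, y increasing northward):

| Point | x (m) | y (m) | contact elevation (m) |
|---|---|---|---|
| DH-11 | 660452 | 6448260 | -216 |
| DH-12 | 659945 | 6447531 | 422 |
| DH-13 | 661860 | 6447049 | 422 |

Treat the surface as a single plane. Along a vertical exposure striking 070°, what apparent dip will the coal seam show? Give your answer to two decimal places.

Two edge vectors: DH-11→DH-12 = (-507, -729, 638), DH-11→DH-13 = (1408, -1211, 638).
Normal n = (DH-11→DH-12) × (DH-11→DH-13) = (307516, 1221770, 1640409).
So ∂z/∂x = −n_x/n_z = −0.18746 and ∂z/∂y = −n_y/n_z = −0.74480.
Unit vector along 070° is (sin 70°, cos 70°) = (0.9397, 0.3420).
Slope in that direction = a·(0.9397) + b·(0.3420) = −0.43089.
Apparent dip = arctan|0.43089| = 23.31° (true dip is 37.5°, so apparent ≤ true as expected).

23.31°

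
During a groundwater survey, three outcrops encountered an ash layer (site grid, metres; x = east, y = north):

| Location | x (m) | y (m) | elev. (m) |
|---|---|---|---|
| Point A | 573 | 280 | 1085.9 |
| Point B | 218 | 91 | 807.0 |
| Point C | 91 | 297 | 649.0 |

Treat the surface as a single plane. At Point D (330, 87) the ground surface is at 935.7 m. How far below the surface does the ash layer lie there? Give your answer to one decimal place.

Let the plane be z = a·x + b·y + c.
Point B−Point A: −355a − 189b = −278.9;  Point C−Point A: −482a + 17b = −436.9.
Solving gives a = 0.89893, b = −0.21280.
Then c = 1085.9 − a·573 − b·280 = 630.40.
At (330, 87): z_contact = 296.65 − 18.51 + 630.40 = 908.53 m.
Depth below ground = 935.7 − 908.53 = 27.2 m.

27.2 m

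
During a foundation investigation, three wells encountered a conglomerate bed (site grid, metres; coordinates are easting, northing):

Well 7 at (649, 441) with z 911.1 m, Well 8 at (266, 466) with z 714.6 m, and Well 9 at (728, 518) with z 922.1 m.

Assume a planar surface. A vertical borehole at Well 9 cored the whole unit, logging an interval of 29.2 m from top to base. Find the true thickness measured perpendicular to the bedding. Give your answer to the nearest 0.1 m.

Two edge vectors: Well 7→Well 8 = (-383, 25, -196.5), Well 7→Well 9 = (79, 77, 11).
Normal n = (Well 7→Well 8) × (Well 7→Well 9) = (15405.5, -11310.5, -31466).
So ∂z/∂easting = −n_x/n_z = 0.48959 and ∂z/∂northing = −n_y/n_z = −0.35945.
|∇z| = √(a²+b²) = 0.60738, so dip δ = arctan(0.60738) = 31.27°.
True thickness = vertical thickness × cos δ = 29.2 × cos 31.27° = 25.0 m.

25.0 m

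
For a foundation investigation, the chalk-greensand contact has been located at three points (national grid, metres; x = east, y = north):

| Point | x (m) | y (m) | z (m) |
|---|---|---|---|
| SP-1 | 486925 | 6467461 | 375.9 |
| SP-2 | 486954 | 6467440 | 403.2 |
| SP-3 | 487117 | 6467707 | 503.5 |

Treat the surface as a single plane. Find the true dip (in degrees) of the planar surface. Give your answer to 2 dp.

40.45°

Two edge vectors: SP-1→SP-2 = (29, -21, 27.3), SP-1→SP-3 = (192, 246, 127.6).
Normal n = (SP-1→SP-2) × (SP-1→SP-3) = (-9395.4, 1541.2, 11166).
So ∂z/∂x = −n_x/n_z = 0.84143 and ∂z/∂y = −n_y/n_z = −0.13803.
Gradient magnitude |∇z| = √(a² + b²) = √(0.70800 + 0.01905) = 0.85267.
True dip = arctan(0.85267) = 40.45°, dipping toward W (azimuth ≈ 279°).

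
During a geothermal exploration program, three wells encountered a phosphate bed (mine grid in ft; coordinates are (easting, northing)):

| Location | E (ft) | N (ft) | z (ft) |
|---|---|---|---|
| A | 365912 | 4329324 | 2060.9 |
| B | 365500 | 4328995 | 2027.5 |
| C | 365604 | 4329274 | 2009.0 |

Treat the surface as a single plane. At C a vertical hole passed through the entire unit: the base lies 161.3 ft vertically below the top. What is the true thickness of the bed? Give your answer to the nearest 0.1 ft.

Let the plane be z = a·E + b·N + c.
B−A: −412a − 329b = −33.4;  C−A: −308a − 50b = −51.9.
Solving gives a = 0.19082, b = −0.13744.
|∇z| = √(a²+b²) = 0.23516, so dip δ = arctan(0.23516) = 13.23°.
True thickness = vertical thickness × cos δ = 161.3 × cos 13.23° = 157.0 ft.

157.0 ft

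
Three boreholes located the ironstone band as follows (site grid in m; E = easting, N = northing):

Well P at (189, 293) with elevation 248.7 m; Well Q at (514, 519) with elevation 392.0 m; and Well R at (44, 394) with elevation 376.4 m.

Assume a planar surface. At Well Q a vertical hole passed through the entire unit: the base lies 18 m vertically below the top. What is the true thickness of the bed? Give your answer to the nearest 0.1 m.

12.9 m

Let the plane be z = a·E + b·N + c.
Well Q−Well P: 325a + 226b = 143.3;  Well R−Well P: −145a + 101b = 127.7.
Solving gives a = −0.21933, b = 0.94948.
|∇z| = √(a²+b²) = 0.97448, so dip δ = arctan(0.97448) = 44.26°.
True thickness = vertical thickness × cos δ = 18 × cos 44.26° = 12.9 m.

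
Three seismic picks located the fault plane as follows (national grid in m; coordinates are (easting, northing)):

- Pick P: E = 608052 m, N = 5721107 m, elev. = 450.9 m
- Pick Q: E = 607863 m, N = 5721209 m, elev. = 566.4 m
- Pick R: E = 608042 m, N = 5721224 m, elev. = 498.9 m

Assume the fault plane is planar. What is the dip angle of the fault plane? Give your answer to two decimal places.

29.02°

Let the plane be z = a·E + b·N + c.
Pick Q−Pick P: −189a + 102b = 115.5;  Pick R−Pick P: −10a + 117b = 48.
Solving gives a = −0.40855, b = 0.37534.
Gradient magnitude |∇z| = √(a² + b²) = √(0.16691 + 0.14088) = 0.55479.
True dip = arctan(0.55479) = 29.02°, dipping toward SE (azimuth ≈ 133°).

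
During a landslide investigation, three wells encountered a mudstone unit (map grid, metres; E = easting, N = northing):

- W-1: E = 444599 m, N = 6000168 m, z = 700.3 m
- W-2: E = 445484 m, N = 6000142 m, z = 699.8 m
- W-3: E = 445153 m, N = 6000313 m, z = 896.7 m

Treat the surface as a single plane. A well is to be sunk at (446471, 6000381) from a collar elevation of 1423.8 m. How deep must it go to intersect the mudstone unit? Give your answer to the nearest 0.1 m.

Two edge vectors: W-1→W-2 = (885, -26, -0.5), W-1→W-3 = (554, 145, 196.4).
Normal n = (W-1→W-2) × (W-1→W-3) = (-5033.9, -174091, 142729).
So ∂z/∂E = −n_x/n_z = 0.035268936 and ∂z/∂N = −n_y/n_z = 1.219731099.
Intercept c from W-1: 700.3 − 15680.53 − 7318591.51 = −7333571.74.
At (446471, 6000381): z_contact = 15746.56 + 7318851.31 − 7333571.74 = 1026.13 m.
Depth below ground = 1423.8 − 1026.13 = 397.7 m.

397.7 m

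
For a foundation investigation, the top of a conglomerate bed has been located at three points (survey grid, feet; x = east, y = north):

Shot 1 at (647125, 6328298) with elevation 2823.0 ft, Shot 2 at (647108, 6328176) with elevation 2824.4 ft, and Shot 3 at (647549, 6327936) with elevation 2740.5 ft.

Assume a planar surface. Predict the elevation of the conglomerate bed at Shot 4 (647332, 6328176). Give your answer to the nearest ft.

2783 ft

Two edge vectors: Shot 1→Shot 2 = (-17, -122, 1.4), Shot 1→Shot 3 = (424, -362, -82.5).
Normal n = (Shot 1→Shot 2) × (Shot 1→Shot 3) = (10571.8, -808.9, 57882).
So ∂z/∂x = −n_x/n_z = −0.18264400 and ∂z/∂y = −n_y/n_z = 0.01397498.
Intercept c from Shot 1: 2823 + 118193.50 − 88437.86 = 32578.64.
At (647332, 6328176): z = −118231.3 + 88436.2 + 32578.64 = 2783.5 ft.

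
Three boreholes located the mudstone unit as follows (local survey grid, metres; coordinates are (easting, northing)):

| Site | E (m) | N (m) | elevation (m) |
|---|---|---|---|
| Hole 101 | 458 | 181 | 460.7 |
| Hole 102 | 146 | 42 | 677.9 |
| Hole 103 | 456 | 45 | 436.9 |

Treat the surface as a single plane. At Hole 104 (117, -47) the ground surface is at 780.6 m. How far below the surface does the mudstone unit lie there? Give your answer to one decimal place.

96.7 m

Two edge vectors: Hole 101→Hole 102 = (-312, -139, 217.2), Hole 101→Hole 103 = (-2, -136, -23.8).
Normal n = (Hole 101→Hole 102) × (Hole 101→Hole 103) = (32847.4, -7860, 42154).
So ∂z/∂E = −n_x/n_z = −0.77922 and ∂z/∂N = −n_y/n_z = 0.18646.
Intercept c from Hole 101: 460.7 + 356.88 − 33.75 = 783.84.
At (117, -47): z_contact = −91.17 − 8.76 + 783.84 = 683.90 m.
Depth below ground = 780.6 − 683.90 = 96.7 m.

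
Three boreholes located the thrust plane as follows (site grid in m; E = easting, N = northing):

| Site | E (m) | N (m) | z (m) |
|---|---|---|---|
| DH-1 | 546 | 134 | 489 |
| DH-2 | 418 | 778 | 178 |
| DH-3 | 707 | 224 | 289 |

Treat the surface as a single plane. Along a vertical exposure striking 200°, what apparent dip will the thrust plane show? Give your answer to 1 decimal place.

Let the plane be z = a·E + b·N + c.
DH-2−DH-1: −128a + 644b = −311;  DH-3−DH-1: 161a + 90b = −200.
Solving gives a = −0.87506, b = −0.65684.
Unit vector along 200° is (sin 200°, cos 200°) = (-0.3420, -0.9397).
Slope in that direction = a·(-0.3420) + b·(-0.9397) = 0.91652.
Apparent dip = arctan|0.91652| = 42.5° (true dip is 47.6°, so apparent ≤ true as expected).

42.5°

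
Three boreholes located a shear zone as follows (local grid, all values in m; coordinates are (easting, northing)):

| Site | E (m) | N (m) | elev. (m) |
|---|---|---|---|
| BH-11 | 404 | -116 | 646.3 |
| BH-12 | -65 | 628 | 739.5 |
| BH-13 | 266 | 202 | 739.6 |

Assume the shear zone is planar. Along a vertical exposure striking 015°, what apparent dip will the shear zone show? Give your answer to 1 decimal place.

Let the plane be z = a·E + b·N + c.
BH-12−BH-11: −469a + 744b = 93.2;  BH-13−BH-11: −138a + 318b = 93.3.
Solving gives a = 0.85598, b = 0.66486.
Unit vector along 015° is (sin 15°, cos 15°) = (0.2588, 0.9659).
Slope in that direction = a·(0.2588) + b·(0.9659) = 0.86375.
Apparent dip = arctan|0.86375| = 40.8° (true dip is 47.3°, so apparent ≤ true as expected).

40.8°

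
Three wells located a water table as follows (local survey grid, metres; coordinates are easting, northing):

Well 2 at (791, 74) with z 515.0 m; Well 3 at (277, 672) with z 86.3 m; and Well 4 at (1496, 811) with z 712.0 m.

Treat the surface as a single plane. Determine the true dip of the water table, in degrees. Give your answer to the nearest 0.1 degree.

Two edge vectors: Well 2→Well 3 = (-514, 598, -428.7), Well 2→Well 4 = (705, 737, 197).
Normal n = (Well 2→Well 3) × (Well 2→Well 4) = (433757.9, -200975.5, -800408).
So ∂z/∂easting = −n_x/n_z = 0.54192 and ∂z/∂northing = −n_y/n_z = −0.25109.
Gradient magnitude |∇z| = √(a² + b²) = √(0.29368 + 0.06305) = 0.59726.
True dip = arctan(0.59726) = 30.8°, dipping toward WNW (azimuth ≈ 295°).

30.8°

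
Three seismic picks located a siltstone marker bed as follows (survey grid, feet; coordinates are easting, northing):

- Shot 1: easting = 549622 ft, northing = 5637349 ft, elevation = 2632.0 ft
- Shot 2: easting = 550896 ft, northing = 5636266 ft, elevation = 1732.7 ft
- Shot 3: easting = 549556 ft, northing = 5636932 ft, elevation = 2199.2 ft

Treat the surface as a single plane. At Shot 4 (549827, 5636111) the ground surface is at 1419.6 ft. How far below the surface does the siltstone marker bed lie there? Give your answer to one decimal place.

Let the plane be z = a·easting + b·northing + c.
Shot 2−Shot 1: 1274a − 1083b = −899.3;  Shot 3−Shot 1: −66a − 417b = −432.8.
Solving gives a = 0.155481504, b = 1.013281105.
Then c = 2632 − a·549622 − b·5637349 = −5795043.28.
At (549827, 5636111): z_contact = 85487.93 + 5710964.78 − 5795043.28 = 1409.43 ft.
Depth below ground = 1419.6 − 1409.43 = 10.2 ft.

10.2 ft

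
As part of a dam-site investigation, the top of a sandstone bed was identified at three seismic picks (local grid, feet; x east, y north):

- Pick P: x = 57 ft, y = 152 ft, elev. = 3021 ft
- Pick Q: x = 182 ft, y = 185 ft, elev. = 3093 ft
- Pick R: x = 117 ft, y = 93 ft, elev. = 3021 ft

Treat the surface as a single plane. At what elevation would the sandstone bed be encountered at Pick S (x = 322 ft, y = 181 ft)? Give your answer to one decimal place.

3154.7 ft

Let the plane be z = a·x + b·y + c.
Pick Q−Pick P: 125a + 33b = 72;  Pick R−Pick P: 60a − 59b = 0.
Solving gives a = 0.45409, b = 0.46179.
Then c = 3021 − a·57 − b·152 = 2924.93.
At (322, 181): z = 146.2 + 83.6 + 2924.93 = 3154.7 ft.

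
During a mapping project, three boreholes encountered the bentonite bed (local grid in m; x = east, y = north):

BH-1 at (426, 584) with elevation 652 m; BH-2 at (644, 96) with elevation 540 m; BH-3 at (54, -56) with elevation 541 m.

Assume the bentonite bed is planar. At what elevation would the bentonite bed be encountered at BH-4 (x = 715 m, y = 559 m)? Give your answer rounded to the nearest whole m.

Let the plane be z = a·x + b·y + c.
BH-2−BH-1: 218a − 488b = −112;  BH-3−BH-1: −372a − 640b = −111.
Solving gives a = −0.05455, b = 0.20514.
Then c = 652 − a·426 − b·584 = 555.43.
At (715, 559): z = −39.0 + 114.7 + 555.43 = 631.1 m.

631 m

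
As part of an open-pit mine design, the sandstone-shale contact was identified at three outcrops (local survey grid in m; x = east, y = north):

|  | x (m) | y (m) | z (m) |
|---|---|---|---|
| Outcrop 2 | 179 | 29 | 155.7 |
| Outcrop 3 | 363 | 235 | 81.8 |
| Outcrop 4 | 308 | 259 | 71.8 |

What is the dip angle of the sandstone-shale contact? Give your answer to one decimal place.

20.6°

Two edge vectors: Outcrop 2→Outcrop 3 = (184, 206, -73.9), Outcrop 2→Outcrop 4 = (129, 230, -83.9).
Normal n = (Outcrop 2→Outcrop 3) × (Outcrop 2→Outcrop 4) = (-286.4, 5904.5, 15746).
So ∂z/∂x = −n_x/n_z = 0.01819 and ∂z/∂y = −n_y/n_z = −0.37498.
Gradient magnitude |∇z| = √(a² + b²) = √(0.00033 + 0.14061) = 0.37542.
True dip = arctan(0.37542) = 20.6°, dipping toward N (azimuth ≈ 357°).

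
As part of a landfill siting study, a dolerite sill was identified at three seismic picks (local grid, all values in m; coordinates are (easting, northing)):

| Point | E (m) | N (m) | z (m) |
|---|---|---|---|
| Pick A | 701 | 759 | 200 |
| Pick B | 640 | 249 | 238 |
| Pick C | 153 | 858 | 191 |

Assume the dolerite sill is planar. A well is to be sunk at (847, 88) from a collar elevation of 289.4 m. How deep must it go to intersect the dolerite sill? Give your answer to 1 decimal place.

38.7 m

Let the plane be z = a·E + b·N + c.
Pick B−Pick A: −61a − 510b = 38;  Pick C−Pick A: −548a + 99b = −9.
Solving gives a = 0.00290, b = −0.07486.
Then c = 200 − a·701 − b·759 = 254.78.
At (847, 88): z_contact = 2.46 − 6.59 + 254.78 = 250.65 m.
Depth below ground = 289.4 − 250.65 = 38.7 m.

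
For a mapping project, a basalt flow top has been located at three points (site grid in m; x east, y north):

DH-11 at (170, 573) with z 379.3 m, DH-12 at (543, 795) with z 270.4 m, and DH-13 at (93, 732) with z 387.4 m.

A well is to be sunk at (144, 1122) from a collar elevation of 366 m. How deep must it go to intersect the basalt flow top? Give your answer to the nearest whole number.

Let the plane be z = a·x + b·y + c.
DH-12−DH-11: 373a + 222b = −108.9;  DH-13−DH-11: −77a + 159b = 8.1.
Solving gives a = −0.25017, b = −0.07021.
Then c = 379.3 − a·170 − b·573 = 462.06.
At (144, 1122): z_contact = −36.0 − 78.8 + 462.06 = 347.3 m.
Depth below ground = 366 − 347.3 = 19 m.

19 m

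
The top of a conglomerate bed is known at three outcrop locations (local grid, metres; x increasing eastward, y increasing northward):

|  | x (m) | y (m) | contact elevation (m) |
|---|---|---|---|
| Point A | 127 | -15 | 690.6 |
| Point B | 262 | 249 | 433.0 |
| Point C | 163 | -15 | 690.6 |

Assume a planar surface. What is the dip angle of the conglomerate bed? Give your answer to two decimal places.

44.30°

Two edge vectors: Point A→Point B = (135, 264, -257.6), Point A→Point C = (36, 0, 0).
Normal n = (Point A→Point B) × (Point A→Point C) = (0, -9273.6, -9504).
So ∂z/∂x = −n_x/n_z = 0.00000 and ∂z/∂y = −n_y/n_z = −0.97576.
Gradient magnitude |∇z| = √(a² + b²) = √(0.00000 + 0.95210) = 0.97576.
True dip = arctan(0.97576) = 44.30°, dipping toward N (azimuth ≈ 000°).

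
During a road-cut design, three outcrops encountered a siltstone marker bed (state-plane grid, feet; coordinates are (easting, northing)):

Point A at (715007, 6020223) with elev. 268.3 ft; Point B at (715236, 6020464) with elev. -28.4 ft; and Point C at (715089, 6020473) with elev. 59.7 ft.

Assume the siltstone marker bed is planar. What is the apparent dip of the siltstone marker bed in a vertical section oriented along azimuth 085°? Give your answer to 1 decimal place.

Let the plane be z = a·E + b·N + c.
Point B−Point A: 229a + 241b = −296.7;  Point C−Point A: 82a + 250b = −208.6.
Solving gives a = −0.63760, b = −0.62527.
Unit vector along 085° is (sin 85°, cos 85°) = (0.9962, 0.0872).
Slope in that direction = a·(0.9962) + b·(0.0872) = −0.68967.
Apparent dip = arctan|0.68967| = 34.6° (true dip is 41.8°, so apparent ≤ true as expected).

34.6°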